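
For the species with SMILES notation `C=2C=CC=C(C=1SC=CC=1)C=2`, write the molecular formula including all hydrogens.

C10H8S

Heavy atoms from the SMILES: 10 C, 1 S.
Implicit hydrogens by atom environment:
  8 × C (aromatic): 1 H each → 8
  2 × C (aromatic): no H
  1 × S (aromatic): no H
  Total hydrogens = 8.
Molecular formula: C10H8S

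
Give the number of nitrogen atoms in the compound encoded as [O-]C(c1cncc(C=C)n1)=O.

2

The symbol for nitrogen appears 2 times in the SMILES.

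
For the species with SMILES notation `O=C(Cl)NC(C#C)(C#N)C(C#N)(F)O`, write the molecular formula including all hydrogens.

C7H3ClFN3O2

Heavy atoms from the SMILES: 7 C, 1 Cl, 1 F, 3 N, 2 O.
Implicit hydrogens by atom environment:
  6 × C: no H
  2 × N: no H
  1 × C: 1 H
  1 × Cl: no H
  1 × F: no H
  1 × N: 1 H
  1 × O: 1 H
  1 × O: no H
  Total hydrogens = 3.
Molecular formula: C7H3ClFN3O2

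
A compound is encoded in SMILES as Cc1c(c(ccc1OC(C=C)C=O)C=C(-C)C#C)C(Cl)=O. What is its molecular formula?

Heavy atoms from the SMILES: 17 C, 1 Cl, 3 O.
Implicit hydrogens by atom environment:
  5 × C: 1 H each → 5
  4 × C (aromatic): no H
  3 × C: no H
  3 × O: no H
  2 × C: 3 H each → 6
  2 × C (aromatic): 1 H each → 2
  1 × C: 2 H
  1 × Cl: no H
  Total hydrogens = 15.
Molecular formula: C17H15ClO3

C17H15ClO3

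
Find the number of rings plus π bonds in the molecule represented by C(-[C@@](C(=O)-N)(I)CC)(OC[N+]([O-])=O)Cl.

Molecular formula from the SMILES: C6H10ClIN2O4.
DoU = (2C + 2 + N − H − X)/2 = (2·6 + 2 + 2 − 10 − 2)/2 = 4/2 = 2.
(Structurally: 0 ring(s) + 2 π bond(s) = 2.)

2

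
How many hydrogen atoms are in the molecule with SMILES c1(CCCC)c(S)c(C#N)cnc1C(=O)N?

Hydrogens are implicit in SMILES; fill each atom to its normal valence:
  4 × C (aromatic): no H
  3 × C: 2 H each → 6
  2 × C: no H
  1 × C: 3 H
  1 × C (aromatic): 1 H
  1 × N: 2 H
  1 × N (aromatic): no H
  1 × N: no H
  1 × O: no H
  1 × S: 1 H
  Total hydrogens = 13.

13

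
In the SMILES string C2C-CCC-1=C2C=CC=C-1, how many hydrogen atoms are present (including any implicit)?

12

Hydrogens are implicit in SMILES; fill each atom to its normal valence:
  4 × C: 2 H each → 8
  4 × C (aromatic): 1 H each → 4
  2 × C (aromatic): no H
  Total hydrogens = 12.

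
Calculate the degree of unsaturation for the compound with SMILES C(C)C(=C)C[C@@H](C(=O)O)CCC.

2

Molecular formula from the SMILES: C10H18O2.
DoU = (2C + 2 + N − H − X)/2 = (2·10 + 2 + 0 − 18 − 0)/2 = 4/2 = 2.
(Structurally: 0 ring(s) + 2 π bond(s) = 2.)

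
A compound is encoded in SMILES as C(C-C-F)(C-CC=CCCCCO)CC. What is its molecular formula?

Heavy atoms from the SMILES: 13 C, 1 F, 1 O.
Implicit hydrogens by atom environment:
  9 × C: 2 H each → 18
  3 × C: 1 H each → 3
  1 × C: 3 H
  1 × F: no H
  1 × O: 1 H
  Total hydrogens = 25.
Molecular formula: C13H25FO

C13H25FO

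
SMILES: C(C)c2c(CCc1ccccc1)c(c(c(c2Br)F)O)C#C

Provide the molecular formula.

Heavy atoms from the SMILES: 1 Br, 18 C, 1 F, 1 O.
Implicit hydrogens by atom environment:
  7 × C (aromatic): no H
  5 × C (aromatic): 1 H each → 5
  3 × C: 2 H each → 6
  1 × Br: no H
  1 × C: 3 H
  1 × C: 1 H
  1 × C: no H
  1 × F: no H
  1 × O: 1 H
  Total hydrogens = 16.
Molecular formula: C18H16BrFO

C18H16BrFO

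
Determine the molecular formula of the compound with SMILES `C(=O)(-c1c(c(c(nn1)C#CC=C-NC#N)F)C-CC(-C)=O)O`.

C14H11FN4O3

Heavy atoms from the SMILES: 14 C, 1 F, 4 N, 3 O.
Implicit hydrogens by atom environment:
  5 × C: no H
  4 × C (aromatic): no H
  2 × C: 2 H each → 4
  2 × C: 1 H each → 2
  2 × N (aromatic): no H
  2 × O: no H
  1 × C: 3 H
  1 × F: no H
  1 × N: 1 H
  1 × N: no H
  1 × O: 1 H
  Total hydrogens = 11.
Molecular formula: C14H11FN4O3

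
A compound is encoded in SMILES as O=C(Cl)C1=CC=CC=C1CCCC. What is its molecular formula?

C11H13ClO

Heavy atoms from the SMILES: 11 C, 1 Cl, 1 O.
Implicit hydrogens by atom environment:
  4 × C (aromatic): 1 H each → 4
  3 × C: 2 H each → 6
  2 × C (aromatic): no H
  1 × C: 3 H
  1 × C: no H
  1 × Cl: no H
  1 × O: no H
  Total hydrogens = 13.
Molecular formula: C11H13ClO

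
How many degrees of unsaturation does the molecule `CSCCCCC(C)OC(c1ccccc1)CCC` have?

Molecular formula from the SMILES: C17H28OS.
DoU = (2C + 2 + N − H − X)/2 = (2·17 + 2 + 0 − 28 − 0)/2 = 8/2 = 4.
(Structurally: 1 ring(s) + 3 π bond(s) = 4.)

4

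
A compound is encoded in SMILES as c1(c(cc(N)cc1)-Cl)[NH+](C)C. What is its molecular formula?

Heavy atoms from the SMILES: 8 C, 1 Cl, 2 N.
Implicit hydrogens by atom environment:
  3 × C (aromatic): 1 H each → 3
  3 × C (aromatic): no H
  2 × C: 3 H each → 6
  1 × Cl: no H
  1 × N: 2 H
  1 × N (charge +1): 1 H
  Total hydrogens = 12.
Net charge +1.
Molecular formula: C8H12ClN2+

C8H12ClN2+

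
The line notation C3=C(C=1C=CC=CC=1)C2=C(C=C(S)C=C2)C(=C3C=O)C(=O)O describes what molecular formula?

C18H12O3S

Heavy atoms from the SMILES: 18 C, 3 O, 1 S.
Implicit hydrogens by atom environment:
  9 × C (aromatic): 1 H each → 9
  7 × C (aromatic): no H
  2 × O: no H
  1 × C: 1 H
  1 × C: no H
  1 × O: 1 H
  1 × S: 1 H
  Total hydrogens = 12.
Molecular formula: C18H12O3S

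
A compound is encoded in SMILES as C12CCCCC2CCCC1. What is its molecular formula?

C10H18

Heavy atoms from the SMILES: 10 C.
Implicit hydrogens by atom environment:
  8 × C: 2 H each → 16
  2 × C: 1 H each → 2
  Total hydrogens = 18.
Molecular formula: C10H18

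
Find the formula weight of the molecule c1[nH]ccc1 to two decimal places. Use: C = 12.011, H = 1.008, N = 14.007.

Molecular formula: C4H5N.
M = 4×12.011 + 5×1.008 + 1×14.007 = 67.09 g/mol.

67.09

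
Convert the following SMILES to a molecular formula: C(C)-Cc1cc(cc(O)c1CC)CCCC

Heavy atoms from the SMILES: 15 C, 1 O.
Implicit hydrogens by atom environment:
  6 × C: 2 H each → 12
  4 × C (aromatic): no H
  3 × C: 3 H each → 9
  2 × C (aromatic): 1 H each → 2
  1 × O: 1 H
  Total hydrogens = 24.
Molecular formula: C15H24O

C15H24O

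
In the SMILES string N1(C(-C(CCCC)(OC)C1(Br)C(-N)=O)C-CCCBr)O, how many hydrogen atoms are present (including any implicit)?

Hydrogens are implicit in SMILES; fill each atom to its normal valence:
  7 × C: 2 H each → 14
  3 × C: no H
  2 × Br: no H
  2 × C: 3 H each → 6
  2 × O: no H
  1 × C: 1 H
  1 × N: 2 H
  1 × N: no H
  1 × O: 1 H
  Total hydrogens = 24.

24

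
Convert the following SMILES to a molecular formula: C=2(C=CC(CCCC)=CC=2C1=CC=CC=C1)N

Heavy atoms from the SMILES: 16 C, 1 N.
Implicit hydrogens by atom environment:
  8 × C (aromatic): 1 H each → 8
  4 × C (aromatic): no H
  3 × C: 2 H each → 6
  1 × C: 3 H
  1 × N: 2 H
  Total hydrogens = 19.
Molecular formula: C16H19N

C16H19N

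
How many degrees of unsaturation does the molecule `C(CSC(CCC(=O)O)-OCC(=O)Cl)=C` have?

Molecular formula from the SMILES: C9H13ClO4S.
DoU = (2C + 2 + N − H − X)/2 = (2·9 + 2 + 0 − 13 − 1)/2 = 6/2 = 3.
(Structurally: 0 ring(s) + 3 π bond(s) = 3.)

3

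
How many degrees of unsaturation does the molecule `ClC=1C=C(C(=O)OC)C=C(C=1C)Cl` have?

5

Molecular formula from the SMILES: C9H8Cl2O2.
DoU = (2C + 2 + N − H − X)/2 = (2·9 + 2 + 0 − 8 − 2)/2 = 10/2 = 5.
(Structurally: 1 ring(s) + 4 π bond(s) = 5.)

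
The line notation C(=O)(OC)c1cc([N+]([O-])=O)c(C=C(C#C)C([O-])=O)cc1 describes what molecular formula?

C13H8NO6-

Heavy atoms from the SMILES: 13 C, 1 N, 6 O.
Implicit hydrogens by atom environment:
  4 × C: no H
  4 × O: no H
  3 × C (aromatic): 1 H each → 3
  3 × C (aromatic): no H
  2 × C: 1 H each → 2
  2 × O (charge -1): no H
  1 × C: 3 H
  1 × N (charge +1): no H
  Total hydrogens = 8.
Net charge -1.
Molecular formula: C13H8NO6-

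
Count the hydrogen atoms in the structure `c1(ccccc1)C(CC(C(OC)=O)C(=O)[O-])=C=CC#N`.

12

Hydrogens are implicit in SMILES; fill each atom to its normal valence:
  5 × C (aromatic): 1 H each → 5
  5 × C: no H
  3 × O: no H
  2 × C: 1 H each → 2
  1 × C: 3 H
  1 × C: 2 H
  1 × C (aromatic): no H
  1 × N: no H
  1 × O (charge -1): no H
  Total hydrogens = 12.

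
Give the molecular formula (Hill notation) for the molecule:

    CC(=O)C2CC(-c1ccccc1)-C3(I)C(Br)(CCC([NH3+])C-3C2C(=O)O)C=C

C21H26BrINO3+

Heavy atoms from the SMILES: 1 Br, 21 C, 1 I, 1 N, 3 O.
Implicit hydrogens by atom environment:
  6 × C: 1 H each → 6
  5 × C (aromatic): 1 H each → 5
  4 × C: 2 H each → 8
  4 × C: no H
  2 × O: no H
  1 × Br: no H
  1 × C: 3 H
  1 × C (aromatic): no H
  1 × I: no H
  1 × N (charge +1): 3 H
  1 × O: 1 H
  Total hydrogens = 26.
Net charge +1.
Molecular formula: C21H26BrINO3+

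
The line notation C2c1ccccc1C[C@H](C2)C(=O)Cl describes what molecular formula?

C11H11ClO

Heavy atoms from the SMILES: 11 C, 1 Cl, 1 O.
Implicit hydrogens by atom environment:
  4 × C (aromatic): 1 H each → 4
  3 × C: 2 H each → 6
  2 × C (aromatic): no H
  1 × C: 1 H
  1 × C: no H
  1 × Cl: no H
  1 × O: no H
  Total hydrogens = 11.
Molecular formula: C11H11ClO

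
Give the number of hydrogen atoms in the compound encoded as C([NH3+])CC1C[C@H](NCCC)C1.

21

Hydrogens are implicit in SMILES; fill each atom to its normal valence:
  6 × C: 2 H each → 12
  2 × C: 1 H each → 2
  1 × C: 3 H
  1 × N (charge +1): 3 H
  1 × N: 1 H
  Total hydrogens = 21.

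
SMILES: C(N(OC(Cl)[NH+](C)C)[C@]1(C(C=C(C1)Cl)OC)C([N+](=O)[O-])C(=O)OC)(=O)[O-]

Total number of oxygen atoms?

8

The symbol for oxygen appears 8 times in the SMILES.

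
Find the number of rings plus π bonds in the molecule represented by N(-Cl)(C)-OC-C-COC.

Molecular formula from the SMILES: C5H12ClNO2.
DoU = (2C + 2 + N − H − X)/2 = (2·5 + 2 + 1 − 12 − 1)/2 = 0/2 = 0.
(Structurally: 0 ring(s) + 0 π bond(s) = 0.)

0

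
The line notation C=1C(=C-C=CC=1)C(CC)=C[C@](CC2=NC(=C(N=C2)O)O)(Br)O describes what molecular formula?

Heavy atoms from the SMILES: 1 Br, 16 C, 2 N, 3 O.
Implicit hydrogens by atom environment:
  6 × C (aromatic): 1 H each → 6
  4 × C (aromatic): no H
  3 × O: 1 H each → 3
  2 × C: 2 H each → 4
  2 × C: no H
  2 × N (aromatic): no H
  1 × Br: no H
  1 × C: 3 H
  1 × C: 1 H
  Total hydrogens = 17.
Molecular formula: C16H17BrN2O3

C16H17BrN2O3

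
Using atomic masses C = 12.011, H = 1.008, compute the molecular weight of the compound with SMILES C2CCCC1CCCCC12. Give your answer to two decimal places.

Molecular formula: C10H18.
M = 10×12.011 + 18×1.008 = 138.25 g/mol.

138.25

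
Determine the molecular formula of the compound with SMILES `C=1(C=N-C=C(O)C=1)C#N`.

C6H4N2O

Heavy atoms from the SMILES: 6 C, 2 N, 1 O.
Implicit hydrogens by atom environment:
  3 × C (aromatic): 1 H each → 3
  2 × C (aromatic): no H
  1 × C: no H
  1 × N (aromatic): no H
  1 × N: no H
  1 × O: 1 H
  Total hydrogens = 4.
Molecular formula: C6H4N2O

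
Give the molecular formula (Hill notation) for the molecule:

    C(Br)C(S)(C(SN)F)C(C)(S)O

C5H11BrFNOS3

Heavy atoms from the SMILES: 1 Br, 5 C, 1 F, 1 N, 1 O, 3 S.
Implicit hydrogens by atom environment:
  2 × C: no H
  2 × S: 1 H each → 2
  1 × Br: no H
  1 × C: 3 H
  1 × C: 2 H
  1 × C: 1 H
  1 × F: no H
  1 × N: 2 H
  1 × O: 1 H
  1 × S: no H
  Total hydrogens = 11.
Molecular formula: C5H11BrFNOS3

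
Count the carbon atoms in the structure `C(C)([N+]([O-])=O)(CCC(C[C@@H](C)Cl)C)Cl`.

The symbol for carbon appears 9 times in the SMILES. (Cl is a single chlorine, not C + l.)

9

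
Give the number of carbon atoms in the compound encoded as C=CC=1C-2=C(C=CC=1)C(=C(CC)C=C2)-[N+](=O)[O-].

The symbol for carbon appears 14 times in the SMILES.

14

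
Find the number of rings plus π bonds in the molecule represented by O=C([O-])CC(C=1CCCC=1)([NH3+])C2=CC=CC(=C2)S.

7

Molecular formula from the SMILES: C14H17NO2S.
DoU = (2C + 2 + N − H − X)/2 = (2·14 + 2 + 1 − 17 − 0)/2 = 14/2 = 7.
(Structurally: 2 ring(s) + 5 π bond(s) = 7.)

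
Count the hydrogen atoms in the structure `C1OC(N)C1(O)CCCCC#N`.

Hydrogens are implicit in SMILES; fill each atom to its normal valence:
  5 × C: 2 H each → 10
  2 × C: no H
  1 × C: 1 H
  1 × N: 2 H
  1 × N: no H
  1 × O: 1 H
  1 × O: no H
  Total hydrogens = 14.

14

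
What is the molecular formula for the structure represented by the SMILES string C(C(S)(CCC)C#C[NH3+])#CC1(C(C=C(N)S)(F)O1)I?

C12H15FIN2OS2+

Heavy atoms from the SMILES: 12 C, 1 F, 1 I, 2 N, 1 O, 2 S.
Implicit hydrogens by atom environment:
  8 × C: no H
  2 × C: 2 H each → 4
  2 × S: 1 H each → 2
  1 × C: 3 H
  1 × C: 1 H
  1 × F: no H
  1 × I: no H
  1 × N (charge +1): 3 H
  1 × N: 2 H
  1 × O: no H
  Total hydrogens = 15.
Net charge +1.
Molecular formula: C12H15FIN2OS2+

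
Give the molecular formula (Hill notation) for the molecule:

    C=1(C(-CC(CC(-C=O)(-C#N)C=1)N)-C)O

Heavy atoms from the SMILES: 10 C, 2 N, 2 O.
Implicit hydrogens by atom environment:
  4 × C: 1 H each → 4
  3 × C: no H
  2 × C: 2 H each → 4
  1 × C: 3 H
  1 × N: 2 H
  1 × N: no H
  1 × O: 1 H
  1 × O: no H
  Total hydrogens = 14.
Molecular formula: C10H14N2O2

C10H14N2O2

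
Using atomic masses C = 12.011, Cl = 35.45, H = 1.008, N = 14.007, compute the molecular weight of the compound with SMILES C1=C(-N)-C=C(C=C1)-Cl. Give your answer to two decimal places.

Molecular formula: C6H6ClN.
M = 6×12.011 + 1×35.45 + 6×1.008 + 1×14.007 = 127.57 g/mol.

127.57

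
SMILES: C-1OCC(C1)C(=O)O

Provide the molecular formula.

C5H8O3

Heavy atoms from the SMILES: 5 C, 3 O.
Implicit hydrogens by atom environment:
  3 × C: 2 H each → 6
  2 × O: no H
  1 × C: 1 H
  1 × C: no H
  1 × O: 1 H
  Total hydrogens = 8.
Molecular formula: C5H8O3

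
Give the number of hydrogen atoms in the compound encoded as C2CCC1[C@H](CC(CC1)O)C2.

18

Hydrogens are implicit in SMILES; fill each atom to its normal valence:
  7 × C: 2 H each → 14
  3 × C: 1 H each → 3
  1 × O: 1 H
  Total hydrogens = 18.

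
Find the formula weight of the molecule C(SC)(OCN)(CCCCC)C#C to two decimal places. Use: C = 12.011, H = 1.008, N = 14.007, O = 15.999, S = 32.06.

201.33

Molecular formula: C10H19NOS.
M = 10×12.011 + 19×1.008 + 1×14.007 + 1×15.999 + 1×32.06 = 201.33 g/mol.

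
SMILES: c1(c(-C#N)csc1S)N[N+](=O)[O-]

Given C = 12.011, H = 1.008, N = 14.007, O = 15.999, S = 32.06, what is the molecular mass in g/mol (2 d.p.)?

201.22

Molecular formula: C5H3N3O2S2.
M = 5×12.011 + 3×1.008 + 3×14.007 + 2×15.999 + 2×32.06 = 201.22 g/mol.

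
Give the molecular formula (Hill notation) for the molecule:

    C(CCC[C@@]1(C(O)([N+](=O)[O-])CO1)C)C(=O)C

C10H17NO5

Heavy atoms from the SMILES: 10 C, 1 N, 5 O.
Implicit hydrogens by atom environment:
  5 × C: 2 H each → 10
  3 × C: no H
  3 × O: no H
  2 × C: 3 H each → 6
  1 × N (charge +1): no H
  1 × O: 1 H
  1 × O (charge -1): no H
  Total hydrogens = 17.
Molecular formula: C10H17NO5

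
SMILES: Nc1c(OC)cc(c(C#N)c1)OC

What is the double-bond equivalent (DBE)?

6

Molecular formula from the SMILES: C9H10N2O2.
DoU = (2C + 2 + N − H − X)/2 = (2·9 + 2 + 2 − 10 − 0)/2 = 12/2 = 6.
(Structurally: 1 ring(s) + 5 π bond(s) = 6.)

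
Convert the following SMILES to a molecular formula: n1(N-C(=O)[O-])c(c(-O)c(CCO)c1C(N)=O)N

C8H11N4O5-

Heavy atoms from the SMILES: 8 C, 4 N, 5 O.
Implicit hydrogens by atom environment:
  4 × C (aromatic): no H
  2 × C: 2 H each → 4
  2 × C: no H
  2 × N: 2 H each → 4
  2 × O: 1 H each → 2
  2 × O: no H
  1 × N: 1 H
  1 × N (aromatic): no H
  1 × O (charge -1): no H
  Total hydrogens = 11.
Net charge -1.
Molecular formula: C8H11N4O5-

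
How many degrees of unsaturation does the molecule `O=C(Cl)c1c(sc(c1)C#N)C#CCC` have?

8

Molecular formula from the SMILES: C10H6ClNOS.
DoU = (2C + 2 + N − H − X)/2 = (2·10 + 2 + 1 − 6 − 1)/2 = 16/2 = 8.
(Structurally: 1 ring(s) + 7 π bond(s) = 8.)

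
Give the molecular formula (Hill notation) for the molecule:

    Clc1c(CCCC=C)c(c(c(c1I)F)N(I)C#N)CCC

Heavy atoms from the SMILES: 15 C, 1 Cl, 1 F, 2 I, 2 N.
Implicit hydrogens by atom environment:
  6 × C: 2 H each → 12
  6 × C (aromatic): no H
  2 × I: no H
  2 × N: no H
  1 × C: 3 H
  1 × C: 1 H
  1 × C: no H
  1 × Cl: no H
  1 × F: no H
  Total hydrogens = 16.
Molecular formula: C15H16ClFI2N2

C15H16ClFI2N2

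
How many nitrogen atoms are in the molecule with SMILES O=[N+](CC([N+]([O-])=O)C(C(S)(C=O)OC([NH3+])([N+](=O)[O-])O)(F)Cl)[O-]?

4

The symbol for nitrogen appears 4 times in the SMILES.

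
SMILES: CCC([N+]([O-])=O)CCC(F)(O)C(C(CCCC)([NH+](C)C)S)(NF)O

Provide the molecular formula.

Heavy atoms from the SMILES: 14 C, 2 F, 3 N, 4 O, 1 S.
Implicit hydrogens by atom environment:
  6 × C: 2 H each → 12
  4 × C: 3 H each → 12
  3 × C: no H
  2 × F: no H
  2 × O: 1 H each → 2
  1 × C: 1 H
  1 × N: 1 H
  1 × N (charge +1): 1 H
  1 × N (charge +1): no H
  1 × O: no H
  1 × O (charge -1): no H
  1 × S: 1 H
  Total hydrogens = 30.
Net charge +1.
Molecular formula: C14H30F2N3O4S+

C14H30F2N3O4S+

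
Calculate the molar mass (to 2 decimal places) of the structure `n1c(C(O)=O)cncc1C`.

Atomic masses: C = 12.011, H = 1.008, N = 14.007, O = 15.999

138.13

Molecular formula: C6H6N2O2.
M = 6×12.011 + 6×1.008 + 2×14.007 + 2×15.999 = 138.13 g/mol.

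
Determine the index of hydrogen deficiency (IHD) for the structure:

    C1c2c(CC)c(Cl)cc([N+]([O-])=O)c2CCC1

Molecular formula from the SMILES: C12H14ClNO2.
DoU = (2C + 2 + N − H − X)/2 = (2·12 + 2 + 1 − 14 − 1)/2 = 12/2 = 6.
(Structurally: 2 ring(s) + 4 π bond(s) = 6.)

6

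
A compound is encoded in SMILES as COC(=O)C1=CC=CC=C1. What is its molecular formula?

C8H8O2

Heavy atoms from the SMILES: 8 C, 2 O.
Implicit hydrogens by atom environment:
  5 × C (aromatic): 1 H each → 5
  2 × O: no H
  1 × C: 3 H
  1 × C (aromatic): no H
  1 × C: no H
  Total hydrogens = 8.
Molecular formula: C8H8O2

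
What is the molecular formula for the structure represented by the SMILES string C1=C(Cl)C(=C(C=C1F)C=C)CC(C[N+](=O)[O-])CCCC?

Heavy atoms from the SMILES: 15 C, 1 Cl, 1 F, 1 N, 2 O.
Implicit hydrogens by atom environment:
  6 × C: 2 H each → 12
  4 × C (aromatic): no H
  2 × C (aromatic): 1 H each → 2
  2 × C: 1 H each → 2
  1 × C: 3 H
  1 × Cl: no H
  1 × F: no H
  1 × N (charge +1): no H
  1 × O: no H
  1 × O (charge -1): no H
  Total hydrogens = 19.
Molecular formula: C15H19ClFNO2

C15H19ClFNO2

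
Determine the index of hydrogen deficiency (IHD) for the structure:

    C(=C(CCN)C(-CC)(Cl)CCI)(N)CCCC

Molecular formula from the SMILES: C13H26ClIN2.
DoU = (2C + 2 + N − H − X)/2 = (2·13 + 2 + 2 − 26 − 2)/2 = 2/2 = 1.
(Structurally: 0 ring(s) + 1 π bond(s) = 1.)

1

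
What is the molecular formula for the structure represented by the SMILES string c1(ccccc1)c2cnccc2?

Heavy atoms from the SMILES: 11 C, 1 N.
Implicit hydrogens by atom environment:
  9 × C (aromatic): 1 H each → 9
  2 × C (aromatic): no H
  1 × N (aromatic): no H
  Total hydrogens = 9.
Molecular formula: C11H9N

C11H9N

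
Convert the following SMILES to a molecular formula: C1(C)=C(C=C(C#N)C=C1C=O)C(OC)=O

C11H9NO3

Heavy atoms from the SMILES: 11 C, 1 N, 3 O.
Implicit hydrogens by atom environment:
  4 × C (aromatic): no H
  3 × O: no H
  2 × C: 3 H each → 6
  2 × C (aromatic): 1 H each → 2
  2 × C: no H
  1 × C: 1 H
  1 × N: no H
  Total hydrogens = 9.
Molecular formula: C11H9NO3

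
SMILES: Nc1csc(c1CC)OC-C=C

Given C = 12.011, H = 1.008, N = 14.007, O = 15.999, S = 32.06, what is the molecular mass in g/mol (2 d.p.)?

Molecular formula: C9H13NOS.
M = 9×12.011 + 13×1.008 + 1×14.007 + 1×15.999 + 1×32.06 = 183.27 g/mol.

183.27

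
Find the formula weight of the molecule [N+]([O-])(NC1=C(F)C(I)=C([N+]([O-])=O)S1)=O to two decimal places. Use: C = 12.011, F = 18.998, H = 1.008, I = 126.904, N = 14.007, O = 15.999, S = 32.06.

333.03

Molecular formula: C4HFIN3O4S.
M = 4×12.011 + 1×18.998 + 1×1.008 + 1×126.904 + 3×14.007 + 4×15.999 + 1×32.06 = 333.03 g/mol.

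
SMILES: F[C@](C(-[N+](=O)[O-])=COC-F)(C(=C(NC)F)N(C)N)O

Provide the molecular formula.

C8H13F3N4O4

Heavy atoms from the SMILES: 8 C, 3 F, 4 N, 4 O.
Implicit hydrogens by atom environment:
  4 × C: no H
  3 × F: no H
  2 × C: 3 H each → 6
  2 × O: no H
  1 × C: 2 H
  1 × C: 1 H
  1 × N: 2 H
  1 × N: 1 H
  1 × N (charge +1): no H
  1 × N: no H
  1 × O: 1 H
  1 × O (charge -1): no H
  Total hydrogens = 13.
Molecular formula: C8H13F3N4O4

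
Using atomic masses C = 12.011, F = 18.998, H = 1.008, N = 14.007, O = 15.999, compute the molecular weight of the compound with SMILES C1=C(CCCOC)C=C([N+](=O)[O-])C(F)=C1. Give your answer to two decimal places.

Molecular formula: C10H12FNO3.
M = 10×12.011 + 1×18.998 + 12×1.008 + 1×14.007 + 3×15.999 = 213.21 g/mol.

213.21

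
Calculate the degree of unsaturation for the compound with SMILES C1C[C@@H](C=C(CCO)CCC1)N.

Molecular formula from the SMILES: C10H19NO.
DoU = (2C + 2 + N − H − X)/2 = (2·10 + 2 + 1 − 19 − 0)/2 = 4/2 = 2.
(Structurally: 1 ring(s) + 1 π bond(s) = 2.)

2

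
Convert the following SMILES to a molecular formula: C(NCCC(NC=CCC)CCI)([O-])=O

C10H18IN2O2-

Heavy atoms from the SMILES: 10 C, 1 I, 2 N, 2 O.
Implicit hydrogens by atom environment:
  5 × C: 2 H each → 10
  3 × C: 1 H each → 3
  2 × N: 1 H each → 2
  1 × C: 3 H
  1 × C: no H
  1 × I: no H
  1 × O: no H
  1 × O (charge -1): no H
  Total hydrogens = 18.
Net charge -1.
Molecular formula: C10H18IN2O2-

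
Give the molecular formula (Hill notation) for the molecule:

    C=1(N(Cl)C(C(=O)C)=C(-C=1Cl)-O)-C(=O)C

C8H7Cl2NO3

Heavy atoms from the SMILES: 8 C, 2 Cl, 1 N, 3 O.
Implicit hydrogens by atom environment:
  4 × C (aromatic): no H
  2 × C: 3 H each → 6
  2 × C: no H
  2 × Cl: no H
  2 × O: no H
  1 × N (aromatic): no H
  1 × O: 1 H
  Total hydrogens = 7.
Molecular formula: C8H7Cl2NO3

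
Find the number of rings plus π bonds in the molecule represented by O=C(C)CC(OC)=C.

2

Molecular formula from the SMILES: C6H10O2.
DoU = (2C + 2 + N − H − X)/2 = (2·6 + 2 + 0 − 10 − 0)/2 = 4/2 = 2.
(Structurally: 0 ring(s) + 2 π bond(s) = 2.)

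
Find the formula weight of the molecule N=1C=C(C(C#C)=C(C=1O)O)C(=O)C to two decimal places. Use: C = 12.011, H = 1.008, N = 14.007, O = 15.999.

Molecular formula: C9H7NO3.
M = 9×12.011 + 7×1.008 + 1×14.007 + 3×15.999 = 177.16 g/mol.

177.16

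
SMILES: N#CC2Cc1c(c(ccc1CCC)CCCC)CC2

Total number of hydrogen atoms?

Hydrogens are implicit in SMILES; fill each atom to its normal valence:
  8 × C: 2 H each → 16
  4 × C (aromatic): no H
  2 × C: 3 H each → 6
  2 × C (aromatic): 1 H each → 2
  1 × C: 1 H
  1 × C: no H
  1 × N: no H
  Total hydrogens = 25.

25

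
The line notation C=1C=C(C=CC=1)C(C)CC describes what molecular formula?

Heavy atoms from the SMILES: 10 C.
Implicit hydrogens by atom environment:
  5 × C (aromatic): 1 H each → 5
  2 × C: 3 H each → 6
  1 × C: 2 H
  1 × C: 1 H
  1 × C (aromatic): no H
  Total hydrogens = 14.
Molecular formula: C10H14

C10H14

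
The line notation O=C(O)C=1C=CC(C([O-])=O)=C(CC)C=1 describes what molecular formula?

C10H9O4-

Heavy atoms from the SMILES: 10 C, 4 O.
Implicit hydrogens by atom environment:
  3 × C (aromatic): 1 H each → 3
  3 × C (aromatic): no H
  2 × C: no H
  2 × O: no H
  1 × C: 3 H
  1 × C: 2 H
  1 × O: 1 H
  1 × O (charge -1): no H
  Total hydrogens = 9.
Net charge -1.
Molecular formula: C10H9O4-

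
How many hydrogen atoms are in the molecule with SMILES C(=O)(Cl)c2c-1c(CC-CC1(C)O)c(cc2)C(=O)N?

14

Hydrogens are implicit in SMILES; fill each atom to its normal valence:
  4 × C (aromatic): no H
  3 × C: 2 H each → 6
  3 × C: no H
  2 × C (aromatic): 1 H each → 2
  2 × O: no H
  1 × C: 3 H
  1 × Cl: no H
  1 × N: 2 H
  1 × O: 1 H
  Total hydrogens = 14.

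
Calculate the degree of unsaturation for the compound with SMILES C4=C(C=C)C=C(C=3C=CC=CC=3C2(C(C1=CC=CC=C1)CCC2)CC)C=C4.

Molecular formula from the SMILES: C27H28.
DoU = (2C + 2 + N − H − X)/2 = (2·27 + 2 + 0 − 28 − 0)/2 = 28/2 = 14.
(Structurally: 4 ring(s) + 10 π bond(s) = 14.)

14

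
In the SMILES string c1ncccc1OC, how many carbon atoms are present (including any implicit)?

The symbol for carbon appears 6 times in the SMILES. Lowercase c denotes aromatic carbon and counts toward C.

6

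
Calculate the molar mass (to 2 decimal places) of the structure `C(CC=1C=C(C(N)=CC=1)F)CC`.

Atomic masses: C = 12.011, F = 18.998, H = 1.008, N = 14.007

Molecular formula: C10H14FN.
M = 10×12.011 + 1×18.998 + 14×1.008 + 1×14.007 = 167.23 g/mol.

167.23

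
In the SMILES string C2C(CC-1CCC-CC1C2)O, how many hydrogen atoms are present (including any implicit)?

18

Hydrogens are implicit in SMILES; fill each atom to its normal valence:
  7 × C: 2 H each → 14
  3 × C: 1 H each → 3
  1 × O: 1 H
  Total hydrogens = 18.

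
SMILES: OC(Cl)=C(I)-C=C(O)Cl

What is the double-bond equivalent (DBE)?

Molecular formula from the SMILES: C4H3Cl2IO2.
DoU = (2C + 2 + N − H − X)/2 = (2·4 + 2 + 0 − 3 − 3)/2 = 4/2 = 2.
(Structurally: 0 ring(s) + 2 π bond(s) = 2.)

2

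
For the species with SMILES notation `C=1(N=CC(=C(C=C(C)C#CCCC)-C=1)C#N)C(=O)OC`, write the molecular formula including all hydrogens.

C16H16N2O2

Heavy atoms from the SMILES: 16 C, 2 N, 2 O.
Implicit hydrogens by atom environment:
  5 × C: no H
  3 × C: 3 H each → 9
  3 × C (aromatic): no H
  2 × C: 2 H each → 4
  2 × C (aromatic): 1 H each → 2
  2 × O: no H
  1 × C: 1 H
  1 × N (aromatic): no H
  1 × N: no H
  Total hydrogens = 16.
Molecular formula: C16H16N2O2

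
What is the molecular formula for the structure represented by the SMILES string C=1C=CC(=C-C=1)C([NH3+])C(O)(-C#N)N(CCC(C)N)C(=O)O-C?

Heavy atoms from the SMILES: 15 C, 4 N, 3 O.
Implicit hydrogens by atom environment:
  5 × C (aromatic): 1 H each → 5
  3 × C: no H
  2 × C: 3 H each → 6
  2 × C: 2 H each → 4
  2 × C: 1 H each → 2
  2 × N: no H
  2 × O: no H
  1 × C (aromatic): no H
  1 × N (charge +1): 3 H
  1 × N: 2 H
  1 × O: 1 H
  Total hydrogens = 23.
Net charge +1.
Molecular formula: C15H23N4O3+

C15H23N4O3+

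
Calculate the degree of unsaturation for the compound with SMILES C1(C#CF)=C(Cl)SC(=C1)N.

5

Molecular formula from the SMILES: C6H3ClFNS.
DoU = (2C + 2 + N − H − X)/2 = (2·6 + 2 + 1 − 3 − 2)/2 = 10/2 = 5.
(Structurally: 1 ring(s) + 4 π bond(s) = 5.)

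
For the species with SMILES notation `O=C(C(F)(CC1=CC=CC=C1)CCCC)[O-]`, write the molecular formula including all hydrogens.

C13H16FO2-

Heavy atoms from the SMILES: 13 C, 1 F, 2 O.
Implicit hydrogens by atom environment:
  5 × C (aromatic): 1 H each → 5
  4 × C: 2 H each → 8
  2 × C: no H
  1 × C: 3 H
  1 × C (aromatic): no H
  1 × F: no H
  1 × O: no H
  1 × O (charge -1): no H
  Total hydrogens = 16.
Net charge -1.
Molecular formula: C13H16FO2-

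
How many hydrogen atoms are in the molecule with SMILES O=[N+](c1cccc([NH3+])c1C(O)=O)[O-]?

7

Hydrogens are implicit in SMILES; fill each atom to its normal valence:
  3 × C (aromatic): 1 H each → 3
  3 × C (aromatic): no H
  2 × O: no H
  1 × C: no H
  1 × N (charge +1): 3 H
  1 × N (charge +1): no H
  1 × O: 1 H
  1 × O (charge -1): no H
  Total hydrogens = 7.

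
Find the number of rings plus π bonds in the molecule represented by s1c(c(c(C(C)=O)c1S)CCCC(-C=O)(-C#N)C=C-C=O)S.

9

Molecular formula from the SMILES: C15H15NO3S3.
DoU = (2C + 2 + N − H − X)/2 = (2·15 + 2 + 1 − 15 − 0)/2 = 18/2 = 9.
(Structurally: 1 ring(s) + 8 π bond(s) = 9.)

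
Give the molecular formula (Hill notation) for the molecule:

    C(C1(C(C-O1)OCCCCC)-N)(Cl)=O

C9H16ClNO3

Heavy atoms from the SMILES: 9 C, 1 Cl, 1 N, 3 O.
Implicit hydrogens by atom environment:
  5 × C: 2 H each → 10
  3 × O: no H
  2 × C: no H
  1 × C: 3 H
  1 × C: 1 H
  1 × Cl: no H
  1 × N: 2 H
  Total hydrogens = 16.
Molecular formula: C9H16ClNO3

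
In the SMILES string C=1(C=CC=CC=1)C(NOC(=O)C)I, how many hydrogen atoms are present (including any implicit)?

Hydrogens are implicit in SMILES; fill each atom to its normal valence:
  5 × C (aromatic): 1 H each → 5
  2 × O: no H
  1 × C: 3 H
  1 × C: 1 H
  1 × C (aromatic): no H
  1 × C: no H
  1 × I: no H
  1 × N: 1 H
  Total hydrogens = 10.

10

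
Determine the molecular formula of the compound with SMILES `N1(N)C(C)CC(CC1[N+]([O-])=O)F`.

C6H12FN3O2

Heavy atoms from the SMILES: 6 C, 1 F, 3 N, 2 O.
Implicit hydrogens by atom environment:
  3 × C: 1 H each → 3
  2 × C: 2 H each → 4
  1 × C: 3 H
  1 × F: no H
  1 × N: 2 H
  1 × N: no H
  1 × N (charge +1): no H
  1 × O: no H
  1 × O (charge -1): no H
  Total hydrogens = 12.
Molecular formula: C6H12FN3O2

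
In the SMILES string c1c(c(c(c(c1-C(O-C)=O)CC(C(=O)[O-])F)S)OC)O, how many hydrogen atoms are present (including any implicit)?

12

Hydrogens are implicit in SMILES; fill each atom to its normal valence:
  5 × C (aromatic): no H
  4 × O: no H
  2 × C: 3 H each → 6
  2 × C: no H
  1 × C: 2 H
  1 × C (aromatic): 1 H
  1 × C: 1 H
  1 × F: no H
  1 × O: 1 H
  1 × O (charge -1): no H
  1 × S: 1 H
  Total hydrogens = 12.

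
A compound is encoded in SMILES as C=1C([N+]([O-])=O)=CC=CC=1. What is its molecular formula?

Heavy atoms from the SMILES: 6 C, 1 N, 2 O.
Implicit hydrogens by atom environment:
  5 × C (aromatic): 1 H each → 5
  1 × C (aromatic): no H
  1 × N (charge +1): no H
  1 × O: no H
  1 × O (charge -1): no H
  Total hydrogens = 5.
Molecular formula: C6H5NO2

C6H5NO2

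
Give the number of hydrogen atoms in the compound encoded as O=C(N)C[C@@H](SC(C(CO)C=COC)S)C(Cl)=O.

Hydrogens are implicit in SMILES; fill each atom to its normal valence:
  5 × C: 1 H each → 5
  3 × O: no H
  2 × C: 2 H each → 4
  2 × C: no H
  1 × C: 3 H
  1 × Cl: no H
  1 × N: 2 H
  1 × O: 1 H
  1 × S: 1 H
  1 × S: no H
  Total hydrogens = 16.

16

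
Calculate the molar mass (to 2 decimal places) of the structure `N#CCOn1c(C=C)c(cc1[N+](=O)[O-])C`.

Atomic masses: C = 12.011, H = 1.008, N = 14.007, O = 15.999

Molecular formula: C9H9N3O3.
M = 9×12.011 + 9×1.008 + 3×14.007 + 3×15.999 = 207.19 g/mol.

207.19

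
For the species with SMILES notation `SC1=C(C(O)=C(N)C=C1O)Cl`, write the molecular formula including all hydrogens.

Heavy atoms from the SMILES: 6 C, 1 Cl, 1 N, 2 O, 1 S.
Implicit hydrogens by atom environment:
  5 × C (aromatic): no H
  2 × O: 1 H each → 2
  1 × C (aromatic): 1 H
  1 × Cl: no H
  1 × N: 2 H
  1 × S: 1 H
  Total hydrogens = 6.
Molecular formula: C6H6ClNO2S

C6H6ClNO2S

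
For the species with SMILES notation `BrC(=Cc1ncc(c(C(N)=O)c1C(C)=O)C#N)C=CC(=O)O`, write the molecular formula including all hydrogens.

Heavy atoms from the SMILES: 1 Br, 14 C, 3 N, 4 O.
Implicit hydrogens by atom environment:
  5 × C: no H
  4 × C (aromatic): no H
  3 × C: 1 H each → 3
  3 × O: no H
  1 × Br: no H
  1 × C: 3 H
  1 × C (aromatic): 1 H
  1 × N: 2 H
  1 × N (aromatic): no H
  1 × N: no H
  1 × O: 1 H
  Total hydrogens = 10.
Molecular formula: C14H10BrN3O4

C14H10BrN3O4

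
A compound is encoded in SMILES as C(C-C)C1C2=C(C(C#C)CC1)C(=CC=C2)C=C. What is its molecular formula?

C17H20

Heavy atoms from the SMILES: 17 C.
Implicit hydrogens by atom environment:
  5 × C: 2 H each → 10
  4 × C: 1 H each → 4
  3 × C (aromatic): 1 H each → 3
  3 × C (aromatic): no H
  1 × C: 3 H
  1 × C: no H
  Total hydrogens = 20.
Molecular formula: C17H20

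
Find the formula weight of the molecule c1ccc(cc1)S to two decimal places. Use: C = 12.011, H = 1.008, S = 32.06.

110.17

Molecular formula: C6H6S.
M = 6×12.011 + 6×1.008 + 1×32.06 = 110.17 g/mol.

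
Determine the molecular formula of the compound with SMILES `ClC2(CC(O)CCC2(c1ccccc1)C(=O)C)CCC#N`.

Heavy atoms from the SMILES: 17 C, 1 Cl, 1 N, 2 O.
Implicit hydrogens by atom environment:
  5 × C: 2 H each → 10
  5 × C (aromatic): 1 H each → 5
  4 × C: no H
  1 × C: 3 H
  1 × C: 1 H
  1 × C (aromatic): no H
  1 × Cl: no H
  1 × N: no H
  1 × O: 1 H
  1 × O: no H
  Total hydrogens = 20.
Molecular formula: C17H20ClNO2

C17H20ClNO2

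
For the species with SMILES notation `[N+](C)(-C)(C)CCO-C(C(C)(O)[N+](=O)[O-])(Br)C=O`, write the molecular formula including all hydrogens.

Heavy atoms from the SMILES: 1 Br, 9 C, 2 N, 5 O.
Implicit hydrogens by atom environment:
  4 × C: 3 H each → 12
  3 × O: no H
  2 × C: 2 H each → 4
  2 × C: no H
  2 × N (charge +1): no H
  1 × Br: no H
  1 × C: 1 H
  1 × O: 1 H
  1 × O (charge -1): no H
  Total hydrogens = 18.
Net charge +1.
Molecular formula: C9H18BrN2O5+

C9H18BrN2O5+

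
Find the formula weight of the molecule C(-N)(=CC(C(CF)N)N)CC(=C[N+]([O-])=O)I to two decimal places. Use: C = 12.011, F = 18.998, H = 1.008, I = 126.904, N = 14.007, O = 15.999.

344.13

Molecular formula: C8H14FIN4O2.
M = 8×12.011 + 1×18.998 + 14×1.008 + 1×126.904 + 4×14.007 + 2×15.999 = 344.13 g/mol.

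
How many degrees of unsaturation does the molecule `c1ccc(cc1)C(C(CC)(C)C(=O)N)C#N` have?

7

Molecular formula from the SMILES: C13H16N2O.
DoU = (2C + 2 + N − H − X)/2 = (2·13 + 2 + 2 − 16 − 0)/2 = 14/2 = 7.
(Structurally: 1 ring(s) + 6 π bond(s) = 7.)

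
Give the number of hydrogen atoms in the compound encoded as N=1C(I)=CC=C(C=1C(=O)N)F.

Hydrogens are implicit in SMILES; fill each atom to its normal valence:
  3 × C (aromatic): no H
  2 × C (aromatic): 1 H each → 2
  1 × C: no H
  1 × F: no H
  1 × I: no H
  1 × N: 2 H
  1 × N (aromatic): no H
  1 × O: no H
  Total hydrogens = 4.

4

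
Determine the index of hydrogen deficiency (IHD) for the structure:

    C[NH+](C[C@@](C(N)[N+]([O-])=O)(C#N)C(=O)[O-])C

4

Molecular formula from the SMILES: C7H12N4O4.
DoU = (2C + 2 + N − H − X)/2 = (2·7 + 2 + 4 − 12 − 0)/2 = 8/2 = 4.
(Structurally: 0 ring(s) + 4 π bond(s) = 4.)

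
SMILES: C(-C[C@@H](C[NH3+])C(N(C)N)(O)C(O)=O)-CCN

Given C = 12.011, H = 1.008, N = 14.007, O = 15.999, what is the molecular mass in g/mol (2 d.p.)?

235.31

Molecular formula: C9H23N4O3+.
M = 9×12.011 + 23×1.008 + 4×14.007 + 3×15.999 = 235.31 g/mol.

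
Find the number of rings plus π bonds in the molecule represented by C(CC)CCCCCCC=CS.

Molecular formula from the SMILES: C11H22S.
DoU = (2C + 2 + N − H − X)/2 = (2·11 + 2 + 0 − 22 − 0)/2 = 2/2 = 1.
(Structurally: 0 ring(s) + 1 π bond(s) = 1.)

1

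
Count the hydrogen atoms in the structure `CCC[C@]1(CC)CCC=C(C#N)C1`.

Hydrogens are implicit in SMILES; fill each atom to its normal valence:
  6 × C: 2 H each → 12
  3 × C: no H
  2 × C: 3 H each → 6
  1 × C: 1 H
  1 × N: no H
  Total hydrogens = 19.

19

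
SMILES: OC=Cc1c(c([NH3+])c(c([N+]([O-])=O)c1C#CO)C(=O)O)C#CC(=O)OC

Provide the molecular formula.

Heavy atoms from the SMILES: 15 C, 2 N, 8 O.
Implicit hydrogens by atom environment:
  6 × C (aromatic): no H
  6 × C: no H
  4 × O: no H
  3 × O: 1 H each → 3
  2 × C: 1 H each → 2
  1 × C: 3 H
  1 × N (charge +1): 3 H
  1 × N (charge +1): no H
  1 × O (charge -1): no H
  Total hydrogens = 11.
Net charge +1.
Molecular formula: C15H11N2O8+

C15H11N2O8+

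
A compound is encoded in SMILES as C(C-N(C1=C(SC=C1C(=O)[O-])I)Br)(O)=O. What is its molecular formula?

C7H4BrINO4S-

Heavy atoms from the SMILES: 1 Br, 7 C, 1 I, 1 N, 4 O, 1 S.
Implicit hydrogens by atom environment:
  3 × C (aromatic): no H
  2 × C: no H
  2 × O: no H
  1 × Br: no H
  1 × C: 2 H
  1 × C (aromatic): 1 H
  1 × I: no H
  1 × N: no H
  1 × O: 1 H
  1 × O (charge -1): no H
  1 × S (aromatic): no H
  Total hydrogens = 4.
Net charge -1.
Molecular formula: C7H4BrINO4S-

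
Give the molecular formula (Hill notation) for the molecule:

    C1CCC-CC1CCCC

C10H20

Heavy atoms from the SMILES: 10 C.
Implicit hydrogens by atom environment:
  8 × C: 2 H each → 16
  1 × C: 3 H
  1 × C: 1 H
  Total hydrogens = 20.
Molecular formula: C10H20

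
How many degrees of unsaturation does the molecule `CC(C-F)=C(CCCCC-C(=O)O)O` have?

Molecular formula from the SMILES: C10H17FO3.
DoU = (2C + 2 + N − H − X)/2 = (2·10 + 2 + 0 − 17 − 1)/2 = 4/2 = 2.
(Structurally: 0 ring(s) + 2 π bond(s) = 2.)

2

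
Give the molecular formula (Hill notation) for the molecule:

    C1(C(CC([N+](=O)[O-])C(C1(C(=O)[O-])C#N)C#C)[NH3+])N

C10H12N4O4

Heavy atoms from the SMILES: 10 C, 4 N, 4 O.
Implicit hydrogens by atom environment:
  5 × C: 1 H each → 5
  4 × C: no H
  2 × O: no H
  2 × O (charge -1): no H
  1 × C: 2 H
  1 × N (charge +1): 3 H
  1 × N: 2 H
  1 × N: no H
  1 × N (charge +1): no H
  Total hydrogens = 12.
Molecular formula: C10H12N4O4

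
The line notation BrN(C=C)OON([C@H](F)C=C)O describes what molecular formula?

Heavy atoms from the SMILES: 1 Br, 5 C, 1 F, 2 N, 3 O.
Implicit hydrogens by atom environment:
  3 × C: 1 H each → 3
  2 × C: 2 H each → 4
  2 × N: no H
  2 × O: no H
  1 × Br: no H
  1 × F: no H
  1 × O: 1 H
  Total hydrogens = 8.
Molecular formula: C5H8BrFN2O3

C5H8BrFN2O3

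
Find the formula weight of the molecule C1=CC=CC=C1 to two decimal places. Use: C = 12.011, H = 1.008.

78.11

Molecular formula: C6H6.
M = 6×12.011 + 6×1.008 = 78.11 g/mol.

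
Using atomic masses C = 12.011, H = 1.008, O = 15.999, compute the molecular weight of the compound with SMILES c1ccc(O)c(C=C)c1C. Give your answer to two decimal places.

134.18

Molecular formula: C9H10O.
M = 9×12.011 + 10×1.008 + 1×15.999 = 134.18 g/mol.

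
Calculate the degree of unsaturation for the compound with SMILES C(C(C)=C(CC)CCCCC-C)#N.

3

Molecular formula from the SMILES: C12H21N.
DoU = (2C + 2 + N − H − X)/2 = (2·12 + 2 + 1 − 21 − 0)/2 = 6/2 = 3.
(Structurally: 0 ring(s) + 3 π bond(s) = 3.)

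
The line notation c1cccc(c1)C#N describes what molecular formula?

Heavy atoms from the SMILES: 7 C, 1 N.
Implicit hydrogens by atom environment:
  5 × C (aromatic): 1 H each → 5
  1 × C (aromatic): no H
  1 × C: no H
  1 × N: no H
  Total hydrogens = 5.
Molecular formula: C7H5N

C7H5N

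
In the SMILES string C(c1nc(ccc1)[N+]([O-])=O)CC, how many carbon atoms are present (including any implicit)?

The symbol for carbon appears 8 times in the SMILES. Lowercase c denotes aromatic carbon and counts toward C.

8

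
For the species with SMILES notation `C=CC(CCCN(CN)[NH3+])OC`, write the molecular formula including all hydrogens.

C8H20N3O+

Heavy atoms from the SMILES: 8 C, 3 N, 1 O.
Implicit hydrogens by atom environment:
  5 × C: 2 H each → 10
  2 × C: 1 H each → 2
  1 × C: 3 H
  1 × N (charge +1): 3 H
  1 × N: 2 H
  1 × N: no H
  1 × O: no H
  Total hydrogens = 20.
Net charge +1.
Molecular formula: C8H20N3O+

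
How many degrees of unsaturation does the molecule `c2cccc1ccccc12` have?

7

Molecular formula from the SMILES: C10H8.
DoU = (2C + 2 + N − H − X)/2 = (2·10 + 2 + 0 − 8 − 0)/2 = 14/2 = 7.
(Structurally: 2 ring(s) + 5 π bond(s) = 7.)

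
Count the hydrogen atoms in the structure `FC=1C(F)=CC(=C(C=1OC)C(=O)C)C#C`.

8

Hydrogens are implicit in SMILES; fill each atom to its normal valence:
  5 × C (aromatic): no H
  2 × C: 3 H each → 6
  2 × C: no H
  2 × F: no H
  2 × O: no H
  1 × C (aromatic): 1 H
  1 × C: 1 H
  Total hydrogens = 8.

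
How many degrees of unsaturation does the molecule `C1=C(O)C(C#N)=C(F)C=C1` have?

Molecular formula from the SMILES: C7H4FNO.
DoU = (2C + 2 + N − H − X)/2 = (2·7 + 2 + 1 − 4 − 1)/2 = 12/2 = 6.
(Structurally: 1 ring(s) + 5 π bond(s) = 6.)

6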